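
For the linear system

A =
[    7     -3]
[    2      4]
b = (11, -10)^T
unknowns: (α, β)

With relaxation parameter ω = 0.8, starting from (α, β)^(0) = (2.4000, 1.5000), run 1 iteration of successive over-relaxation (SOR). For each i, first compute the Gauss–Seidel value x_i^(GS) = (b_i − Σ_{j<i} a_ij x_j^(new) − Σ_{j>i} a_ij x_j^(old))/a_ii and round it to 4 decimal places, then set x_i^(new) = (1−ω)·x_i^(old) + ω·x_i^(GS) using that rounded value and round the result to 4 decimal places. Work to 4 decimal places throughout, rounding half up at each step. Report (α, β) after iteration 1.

Iteration 1:
  α: GS value = (11 - (-3)·1.5000) / (7) = 2.2143;  α ← (1−ω)·2.4000 + ω·2.2143 = 2.2514
  β: GS value = (-10 - (2)·2.2514) / (4) = -3.6257;  β ← (1−ω)·1.5000 + ω·-3.6257 = -2.6006

(2.2514, -2.6006)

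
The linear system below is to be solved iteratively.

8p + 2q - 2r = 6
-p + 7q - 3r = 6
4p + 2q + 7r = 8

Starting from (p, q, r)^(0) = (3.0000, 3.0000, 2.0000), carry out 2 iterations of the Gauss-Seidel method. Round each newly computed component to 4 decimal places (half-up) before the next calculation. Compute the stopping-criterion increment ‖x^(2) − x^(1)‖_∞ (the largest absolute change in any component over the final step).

Iteration 1:
  p = (6 - (2)·3.0000 - (-2)·2.0000) / (8) = 0.5000
  q = (6 - (-1)·0.5000 - (-3)·2.0000) / (7) = 1.7857
  r = (8 - (4)·0.5000 - (2)·1.7857) / (7) = 0.3469
Iteration 2:
  p = (6 - (2)·1.7857 - (-2)·0.3469) / (8) = 0.3903
  q = (6 - (-1)·0.3903 - (-3)·0.3469) / (7) = 1.0616
  r = (8 - (4)·0.3903 - (2)·1.0616) / (7) = 0.6165
Change: (-0.1097, -0.7241, 0.2696) → max |·| = 0.7241

0.7241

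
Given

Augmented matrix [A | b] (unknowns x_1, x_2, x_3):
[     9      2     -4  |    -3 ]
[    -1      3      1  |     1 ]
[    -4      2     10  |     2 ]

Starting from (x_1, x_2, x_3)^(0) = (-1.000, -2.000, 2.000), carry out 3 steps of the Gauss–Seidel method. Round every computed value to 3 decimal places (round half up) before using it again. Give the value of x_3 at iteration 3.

0.046

Iteration 1:
  x_1 = (-3 - (2)·-2.000 - (-4)·2.000) / (9) = 1.000
  x_2 = (1 - (-1)·1.000 - (1)·2.000) / (3) = 0.000
  x_3 = (2 - (-4)·1.000 - (2)·0.000) / (10) = 0.600
Iteration 2:
  x_1 = (-3 - (2)·0.000 - (-4)·0.600) / (9) = -0.067
  x_2 = (1 - (-1)·-0.067 - (1)·0.600) / (3) = 0.111
  x_3 = (2 - (-4)·-0.067 - (2)·0.111) / (10) = 0.151
Iteration 3:
  x_1 = (-3 - (2)·0.111 - (-4)·0.151) / (9) = -0.291
  x_2 = (1 - (-1)·-0.291 - (1)·0.151) / (3) = 0.186
  x_3 = (2 - (-4)·-0.291 - (2)·0.186) / (10) = 0.046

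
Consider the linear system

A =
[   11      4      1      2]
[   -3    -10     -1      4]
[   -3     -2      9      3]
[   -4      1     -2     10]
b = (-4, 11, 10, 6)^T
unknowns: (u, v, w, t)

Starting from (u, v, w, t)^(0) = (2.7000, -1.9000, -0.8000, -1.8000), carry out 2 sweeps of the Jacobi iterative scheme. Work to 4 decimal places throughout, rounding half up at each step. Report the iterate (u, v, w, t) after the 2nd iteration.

Iteration 1:
  u = (-4 - (4)·-1.9000 - (1)·-0.8000 - (2)·-1.8000) / (11) = 0.7273
  v = (11 - (-3)·2.7000 - (-1)·-0.8000 - (4)·-1.8000) / (-10) = -2.5500
  w = (10 - (-3)·2.7000 - (-2)·-1.9000 - (3)·-1.8000) / (9) = 2.1889
  t = (6 - (-4)·2.7000 - (1)·-1.9000 - (-2)·-0.8000) / (10) = 1.7100
Iteration 2:
  u = (-4 - (4)·-2.5500 - (1)·2.1889 - (2)·1.7100) / (11) = 0.0537
  v = (11 - (-3)·0.7273 - (-1)·2.1889 - (4)·1.7100) / (-10) = -0.8531
  w = (10 - (-3)·0.7273 - (-2)·-2.5500 - (3)·1.7100) / (9) = 0.2169
  t = (6 - (-4)·0.7273 - (1)·-2.5500 - (-2)·2.1889) / (10) = 1.5837

(0.0537, -0.8531, 0.2169, 1.5837)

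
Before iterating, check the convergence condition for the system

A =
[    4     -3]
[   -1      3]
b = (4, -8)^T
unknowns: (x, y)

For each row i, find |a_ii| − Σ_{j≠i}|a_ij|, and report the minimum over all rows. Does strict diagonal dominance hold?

1

row 1: |4| − (3) = 1
row 2: |3| − (1) = 2
minimum over rows = 1 → strictly diagonally dominant (convergence guaranteed)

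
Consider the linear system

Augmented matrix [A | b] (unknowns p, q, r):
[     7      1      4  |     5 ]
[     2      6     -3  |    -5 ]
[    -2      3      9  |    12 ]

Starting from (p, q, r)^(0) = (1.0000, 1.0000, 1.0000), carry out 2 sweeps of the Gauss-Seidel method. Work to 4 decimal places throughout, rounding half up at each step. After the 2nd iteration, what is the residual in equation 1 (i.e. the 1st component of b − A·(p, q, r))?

Iteration 1:
  p = (5 - (1)·1.0000 - (4)·1.0000) / (7) = 0.0000
  q = (-5 - (2)·0.0000 - (-3)·1.0000) / (6) = -0.3333
  r = (12 - (-2)·0.0000 - (3)·-0.3333) / (9) = 1.4444
Iteration 2:
  p = (5 - (1)·-0.3333 - (4)·1.4444) / (7) = -0.0635
  q = (-5 - (2)·-0.0635 - (-3)·1.4444) / (6) = -0.0900
  r = (12 - (-2)·-0.0635 - (3)·-0.0900) / (9) = 1.3492
Residual b − A·x = (0.1377, -0.2854, 0.0002)

0.1377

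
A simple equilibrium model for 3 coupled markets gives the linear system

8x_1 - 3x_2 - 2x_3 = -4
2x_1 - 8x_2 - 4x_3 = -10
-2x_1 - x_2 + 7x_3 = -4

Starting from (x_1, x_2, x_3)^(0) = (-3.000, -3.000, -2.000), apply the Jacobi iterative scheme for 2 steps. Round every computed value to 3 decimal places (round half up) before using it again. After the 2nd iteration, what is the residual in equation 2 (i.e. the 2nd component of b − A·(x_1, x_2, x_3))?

Iteration 1:
  x_1 = (-4 - (-3)·-3.000 - (-2)·-2.000) / (8) = -2.125
  x_2 = (-10 - (2)·-3.000 - (-4)·-2.000) / (-8) = 1.500
  x_3 = (-4 - (-2)·-3.000 - (-1)·-3.000) / (7) = -1.857
Iteration 2:
  x_1 = (-4 - (-3)·1.500 - (-2)·-1.857) / (8) = -0.402
  x_2 = (-10 - (2)·-2.125 - (-4)·-1.857) / (-8) = 1.647
  x_3 = (-4 - (-2)·-2.125 - (-1)·1.500) / (7) = -0.964
Residual b − A·x = (2.229, 0.124, 3.591)

0.124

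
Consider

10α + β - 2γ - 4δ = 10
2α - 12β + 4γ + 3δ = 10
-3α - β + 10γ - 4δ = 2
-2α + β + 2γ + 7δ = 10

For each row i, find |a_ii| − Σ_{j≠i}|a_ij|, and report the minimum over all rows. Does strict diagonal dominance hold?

row 1: |10| − (1+2+4) = 3
row 2: |-12| − (2+4+3) = 3
row 3: |10| − (3+1+4) = 2
row 4: |7| − (2+1+2) = 2
minimum over rows = 2 → strictly diagonally dominant (convergence guaranteed)

2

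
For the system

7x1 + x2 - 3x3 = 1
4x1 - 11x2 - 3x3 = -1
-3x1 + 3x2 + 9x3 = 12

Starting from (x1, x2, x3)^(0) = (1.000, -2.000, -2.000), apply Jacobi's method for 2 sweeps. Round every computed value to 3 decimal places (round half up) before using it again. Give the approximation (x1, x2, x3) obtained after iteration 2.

Iteration 1:
  x1 = (1 - (1)·-2.000 - (-3)·-2.000) / (7) = -0.429
  x2 = (-1 - (4)·1.000 - (-3)·-2.000) / (-11) = 1.000
  x3 = (12 - (-3)·1.000 - (3)·-2.000) / (9) = 2.333
Iteration 2:
  x1 = (1 - (1)·1.000 - (-3)·2.333) / (7) = 1.000
  x2 = (-1 - (4)·-0.429 - (-3)·2.333) / (-11) = -0.701
  x3 = (12 - (-3)·-0.429 - (3)·1.000) / (9) = 0.857

(1.000, -0.701, 0.857)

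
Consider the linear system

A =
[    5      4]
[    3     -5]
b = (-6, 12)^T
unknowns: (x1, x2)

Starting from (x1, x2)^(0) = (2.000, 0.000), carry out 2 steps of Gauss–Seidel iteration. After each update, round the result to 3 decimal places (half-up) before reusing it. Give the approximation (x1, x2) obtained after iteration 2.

(1.296, -1.622)

Iteration 1:
  x1 = (-6 - (4)·0.000) / (5) = -1.200
  x2 = (12 - (3)·-1.200) / (-5) = -3.120
Iteration 2:
  x1 = (-6 - (4)·-3.120) / (5) = 1.296
  x2 = (12 - (3)·1.296) / (-5) = -1.622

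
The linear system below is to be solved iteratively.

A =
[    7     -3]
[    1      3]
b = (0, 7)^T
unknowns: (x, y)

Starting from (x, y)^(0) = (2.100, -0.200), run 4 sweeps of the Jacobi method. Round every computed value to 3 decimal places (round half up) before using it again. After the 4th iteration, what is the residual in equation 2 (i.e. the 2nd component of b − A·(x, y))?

Iteration 1:
  x = (0 - (-3)·-0.200) / (7) = -0.086
  y = (7 - (1)·2.100) / (3) = 1.633
Iteration 2:
  x = (0 - (-3)·1.633) / (7) = 0.700
  y = (7 - (1)·-0.086) / (3) = 2.362
Iteration 3:
  x = (0 - (-3)·2.362) / (7) = 1.012
  y = (7 - (1)·0.700) / (3) = 2.100
Iteration 4:
  x = (0 - (-3)·2.100) / (7) = 0.900
  y = (7 - (1)·1.012) / (3) = 1.996
Residual b − A·x = (-0.312, 0.112)

0.112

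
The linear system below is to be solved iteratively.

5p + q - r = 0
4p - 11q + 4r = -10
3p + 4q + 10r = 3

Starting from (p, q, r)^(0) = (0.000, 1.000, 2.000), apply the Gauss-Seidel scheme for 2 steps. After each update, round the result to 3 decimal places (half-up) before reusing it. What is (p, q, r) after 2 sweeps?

Iteration 1:
  p = (0 - (1)·1.000 - (-1)·2.000) / (5) = 0.200
  q = (-10 - (4)·0.200 - (4)·2.000) / (-11) = 1.709
  r = (3 - (3)·0.200 - (4)·1.709) / (10) = -0.444
Iteration 2:
  p = (0 - (1)·1.709 - (-1)·-0.444) / (5) = -0.431
  q = (-10 - (4)·-0.431 - (4)·-0.444) / (-11) = 0.591
  r = (3 - (3)·-0.431 - (4)·0.591) / (10) = 0.193

(-0.431, 0.591, 0.193)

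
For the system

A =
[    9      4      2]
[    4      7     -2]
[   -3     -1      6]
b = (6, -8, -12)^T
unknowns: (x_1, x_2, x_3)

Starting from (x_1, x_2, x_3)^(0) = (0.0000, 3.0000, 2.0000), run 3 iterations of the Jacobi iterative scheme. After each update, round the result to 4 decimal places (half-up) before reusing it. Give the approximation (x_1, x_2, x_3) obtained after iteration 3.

(1.6720, -2.6168, -1.5291)

Iteration 1:
  x_1 = (6 - (4)·3.0000 - (2)·2.0000) / (9) = -1.1111
  x_2 = (-8 - (4)·0.0000 - (-2)·2.0000) / (7) = -0.5714
  x_3 = (-12 - (-3)·0.0000 - (-1)·3.0000) / (6) = -1.5000
Iteration 2:
  x_1 = (6 - (4)·-0.5714 - (2)·-1.5000) / (9) = 1.2540
  x_2 = (-8 - (4)·-1.1111 - (-2)·-1.5000) / (7) = -0.9365
  x_3 = (-12 - (-3)·-1.1111 - (-1)·-0.5714) / (6) = -2.6508
Iteration 3:
  x_1 = (6 - (4)·-0.9365 - (2)·-2.6508) / (9) = 1.6720
  x_2 = (-8 - (4)·1.2540 - (-2)·-2.6508) / (7) = -2.6168
  x_3 = (-12 - (-3)·1.2540 - (-1)·-0.9365) / (6) = -1.5291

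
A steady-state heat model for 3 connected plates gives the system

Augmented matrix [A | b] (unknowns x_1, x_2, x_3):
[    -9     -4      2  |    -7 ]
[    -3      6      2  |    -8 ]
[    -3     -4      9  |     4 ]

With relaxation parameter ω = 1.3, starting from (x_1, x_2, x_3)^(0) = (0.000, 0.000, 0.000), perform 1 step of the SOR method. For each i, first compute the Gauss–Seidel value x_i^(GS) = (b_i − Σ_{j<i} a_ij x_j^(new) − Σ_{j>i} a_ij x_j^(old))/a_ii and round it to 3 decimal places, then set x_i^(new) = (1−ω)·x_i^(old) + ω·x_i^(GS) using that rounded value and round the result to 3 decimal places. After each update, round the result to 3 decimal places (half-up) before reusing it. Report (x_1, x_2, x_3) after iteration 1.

Iteration 1:
  x_1: GS value = (-7 - (-4)·0.000 - (2)·0.000) / (-9) = 0.778;  x_1 ← (1−ω)·0.000 + ω·0.778 = 1.011
  x_2: GS value = (-8 - (-3)·1.011 - (2)·0.000) / (6) = -0.828;  x_2 ← (1−ω)·0.000 + ω·-0.828 = -1.076
  x_3: GS value = (4 - (-3)·1.011 - (-4)·-1.076) / (9) = 0.303;  x_3 ← (1−ω)·0.000 + ω·0.303 = 0.394

(1.011, -1.076, 0.394)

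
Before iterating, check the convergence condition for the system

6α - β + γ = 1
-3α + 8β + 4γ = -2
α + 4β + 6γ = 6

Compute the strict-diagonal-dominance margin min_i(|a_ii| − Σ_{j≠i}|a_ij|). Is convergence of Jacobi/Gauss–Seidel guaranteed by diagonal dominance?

1

row 1: |6| − (1+1) = 4
row 2: |8| − (3+4) = 1
row 3: |6| − (1+4) = 1
minimum over rows = 1 → strictly diagonally dominant (convergence guaranteed)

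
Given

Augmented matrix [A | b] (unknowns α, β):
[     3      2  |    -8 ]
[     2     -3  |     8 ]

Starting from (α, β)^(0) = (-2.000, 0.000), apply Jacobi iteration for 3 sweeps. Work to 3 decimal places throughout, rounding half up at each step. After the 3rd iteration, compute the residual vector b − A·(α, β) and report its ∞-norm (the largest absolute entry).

Iteration 1:
  α = (-8 - (2)·0.000) / (3) = -2.667
  β = (8 - (2)·-2.000) / (-3) = -4.000
Iteration 2:
  α = (-8 - (2)·-4.000) / (3) = 0.000
  β = (8 - (2)·-2.667) / (-3) = -4.445
Iteration 3:
  α = (-8 - (2)·-4.445) / (3) = 0.297
  β = (8 - (2)·0.000) / (-3) = -2.667
Residual b − A·x = (-3.557, -0.595); ∞-norm = 3.557

3.557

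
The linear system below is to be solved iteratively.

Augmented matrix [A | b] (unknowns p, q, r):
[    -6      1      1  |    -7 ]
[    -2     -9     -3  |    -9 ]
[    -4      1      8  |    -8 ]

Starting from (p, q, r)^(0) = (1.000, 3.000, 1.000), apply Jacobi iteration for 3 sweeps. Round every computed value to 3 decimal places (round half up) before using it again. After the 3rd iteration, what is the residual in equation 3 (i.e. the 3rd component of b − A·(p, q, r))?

0.865

Iteration 1:
  p = (-7 - (1)·3.000 - (1)·1.000) / (-6) = 1.833
  q = (-9 - (-2)·1.000 - (-3)·1.000) / (-9) = 0.444
  r = (-8 - (-4)·1.000 - (1)·3.000) / (8) = -0.875
Iteration 2:
  p = (-7 - (1)·0.444 - (1)·-0.875) / (-6) = 1.095
  q = (-9 - (-2)·1.833 - (-3)·-0.875) / (-9) = 0.884
  r = (-8 - (-4)·1.833 - (1)·0.444) / (8) = -0.139
Iteration 3:
  p = (-7 - (1)·0.884 - (1)·-0.139) / (-6) = 1.291
  q = (-9 - (-2)·1.095 - (-3)·-0.139) / (-9) = 0.803
  r = (-8 - (-4)·1.095 - (1)·0.884) / (8) = -0.563
Residual b − A·x = (0.506, -0.880, 0.865)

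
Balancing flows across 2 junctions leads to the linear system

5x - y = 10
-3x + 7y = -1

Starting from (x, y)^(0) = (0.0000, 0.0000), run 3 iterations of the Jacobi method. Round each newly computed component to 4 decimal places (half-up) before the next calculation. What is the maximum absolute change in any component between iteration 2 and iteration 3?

0.1715

Iteration 1:
  x = (10 - (-1)·0.0000) / (5) = 2.0000
  y = (-1 - (-3)·0.0000) / (7) = -0.1429
Iteration 2:
  x = (10 - (-1)·-0.1429) / (5) = 1.9714
  y = (-1 - (-3)·2.0000) / (7) = 0.7143
Iteration 3:
  x = (10 - (-1)·0.7143) / (5) = 2.1429
  y = (-1 - (-3)·1.9714) / (7) = 0.7020
Change: (0.1715, -0.0123) → max |·| = 0.1715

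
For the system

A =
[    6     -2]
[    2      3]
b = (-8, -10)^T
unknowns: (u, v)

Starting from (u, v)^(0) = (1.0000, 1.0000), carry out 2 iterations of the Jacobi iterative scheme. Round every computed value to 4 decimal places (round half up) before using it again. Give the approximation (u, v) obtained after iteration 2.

(-2.6667, -2.6667)

Iteration 1:
  u = (-8 - (-2)·1.0000) / (6) = -1.0000
  v = (-10 - (2)·1.0000) / (3) = -4.0000
Iteration 2:
  u = (-8 - (-2)·-4.0000) / (6) = -2.6667
  v = (-10 - (2)·-1.0000) / (3) = -2.6667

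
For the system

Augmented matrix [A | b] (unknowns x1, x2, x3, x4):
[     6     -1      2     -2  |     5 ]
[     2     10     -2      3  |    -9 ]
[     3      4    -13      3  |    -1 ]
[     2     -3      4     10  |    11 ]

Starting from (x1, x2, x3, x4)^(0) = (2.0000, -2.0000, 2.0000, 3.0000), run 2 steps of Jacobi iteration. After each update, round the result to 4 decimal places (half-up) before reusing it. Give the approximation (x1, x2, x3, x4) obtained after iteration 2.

(0.0949, -0.7336, -0.4462, 0.1472)

Iteration 1:
  x1 = (5 - (-1)·-2.0000 - (2)·2.0000 - (-2)·3.0000) / (6) = 0.8333
  x2 = (-9 - (2)·2.0000 - (-2)·2.0000 - (3)·3.0000) / (10) = -1.8000
  x3 = (-1 - (3)·2.0000 - (4)·-2.0000 - (3)·3.0000) / (-13) = 0.6154
  x4 = (11 - (2)·2.0000 - (-3)·-2.0000 - (4)·2.0000) / (10) = -0.7000
Iteration 2:
  x1 = (5 - (-1)·-1.8000 - (2)·0.6154 - (-2)·-0.7000) / (6) = 0.0949
  x2 = (-9 - (2)·0.8333 - (-2)·0.6154 - (3)·-0.7000) / (10) = -0.7336
  x3 = (-1 - (3)·0.8333 - (4)·-1.8000 - (3)·-0.7000) / (-13) = -0.4462
  x4 = (11 - (2)·0.8333 - (-3)·-1.8000 - (4)·0.6154) / (10) = 0.1472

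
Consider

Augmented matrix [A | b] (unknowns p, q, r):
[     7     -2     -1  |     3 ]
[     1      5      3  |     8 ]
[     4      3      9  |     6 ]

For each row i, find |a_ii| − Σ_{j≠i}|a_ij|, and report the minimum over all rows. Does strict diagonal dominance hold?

row 1: |7| − (2+1) = 4
row 2: |5| − (1+3) = 1
row 3: |9| − (4+3) = 2
minimum over rows = 1 → strictly diagonally dominant (convergence guaranteed)

1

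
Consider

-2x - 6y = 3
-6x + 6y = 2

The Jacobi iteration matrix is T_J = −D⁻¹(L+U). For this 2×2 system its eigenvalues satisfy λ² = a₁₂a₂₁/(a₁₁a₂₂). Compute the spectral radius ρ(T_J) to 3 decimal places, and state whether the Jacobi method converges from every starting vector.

a₁₂a₂₁/(a₁₁a₂₂) = (-6)·(-6) / ((-2)·(6)) = -3.000000
ρ = √|-3.000000| = √3.000000 = 1.732
ρ > 1, so Jacobi diverges

1.732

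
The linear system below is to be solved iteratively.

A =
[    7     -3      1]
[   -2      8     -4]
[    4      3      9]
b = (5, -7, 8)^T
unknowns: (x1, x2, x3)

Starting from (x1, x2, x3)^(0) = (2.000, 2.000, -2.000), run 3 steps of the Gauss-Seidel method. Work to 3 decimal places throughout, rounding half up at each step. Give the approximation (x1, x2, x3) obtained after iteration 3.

(0.304, -0.262, 0.841)

Iteration 1:
  x1 = (5 - (-3)·2.000 - (1)·-2.000) / (7) = 1.857
  x2 = (-7 - (-2)·1.857 - (-4)·-2.000) / (8) = -1.411
  x3 = (8 - (4)·1.857 - (3)·-1.411) / (9) = 0.534
Iteration 2:
  x1 = (5 - (-3)·-1.411 - (1)·0.534) / (7) = 0.033
  x2 = (-7 - (-2)·0.033 - (-4)·0.534) / (8) = -0.600
  x3 = (8 - (4)·0.033 - (3)·-0.600) / (9) = 1.074
Iteration 3:
  x1 = (5 - (-3)·-0.600 - (1)·1.074) / (7) = 0.304
  x2 = (-7 - (-2)·0.304 - (-4)·1.074) / (8) = -0.262
  x3 = (8 - (4)·0.304 - (3)·-0.262) / (9) = 0.841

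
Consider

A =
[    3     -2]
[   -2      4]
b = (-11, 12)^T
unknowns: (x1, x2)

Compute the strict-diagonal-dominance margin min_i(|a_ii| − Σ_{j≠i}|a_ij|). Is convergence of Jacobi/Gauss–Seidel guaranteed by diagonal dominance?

1

row 1: |3| − (2) = 1
row 2: |4| − (2) = 2
minimum over rows = 1 → strictly diagonally dominant (convergence guaranteed)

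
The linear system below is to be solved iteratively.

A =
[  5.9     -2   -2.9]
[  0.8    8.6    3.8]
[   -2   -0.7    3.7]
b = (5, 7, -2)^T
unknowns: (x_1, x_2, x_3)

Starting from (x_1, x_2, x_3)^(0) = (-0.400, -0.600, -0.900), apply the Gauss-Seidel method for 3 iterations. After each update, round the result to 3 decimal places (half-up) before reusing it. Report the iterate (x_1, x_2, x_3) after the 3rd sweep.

(1.232, 0.596, 0.238)

Iteration 1:
  x_1 = (5 - (-2)·-0.600 - (-2.9)·-0.900) / (5.9) = 0.202
  x_2 = (7 - (0.8)·0.202 - (3.8)·-0.900) / (8.6) = 1.193
  x_3 = (-2 - (-2)·0.202 - (-0.7)·1.193) / (3.7) = -0.206
Iteration 2:
  x_1 = (5 - (-2)·1.193 - (-2.9)·-0.206) / (5.9) = 1.151
  x_2 = (7 - (0.8)·1.151 - (3.8)·-0.206) / (8.6) = 0.798
  x_3 = (-2 - (-2)·1.151 - (-0.7)·0.798) / (3.7) = 0.233
Iteration 3:
  x_1 = (5 - (-2)·0.798 - (-2.9)·0.233) / (5.9) = 1.232
  x_2 = (7 - (0.8)·1.232 - (3.8)·0.233) / (8.6) = 0.596
  x_3 = (-2 - (-2)·1.232 - (-0.7)·0.596) / (3.7) = 0.238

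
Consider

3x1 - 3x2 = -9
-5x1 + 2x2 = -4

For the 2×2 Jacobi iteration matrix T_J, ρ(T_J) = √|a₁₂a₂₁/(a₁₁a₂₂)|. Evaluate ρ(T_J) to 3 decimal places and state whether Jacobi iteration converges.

1.581

a₁₂a₂₁/(a₁₁a₂₂) = (-3)·(-5) / ((3)·(2)) = 2.500000
ρ = √|2.500000| = √2.500000 = 1.581
ρ > 1, so Jacobi diverges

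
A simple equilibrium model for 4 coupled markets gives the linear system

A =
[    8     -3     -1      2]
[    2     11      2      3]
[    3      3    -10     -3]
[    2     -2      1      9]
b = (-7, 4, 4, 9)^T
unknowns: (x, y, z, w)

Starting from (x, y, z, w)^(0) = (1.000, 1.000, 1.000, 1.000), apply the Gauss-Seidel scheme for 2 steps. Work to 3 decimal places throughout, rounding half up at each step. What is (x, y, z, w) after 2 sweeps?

(-1.287, 0.419, -1.033, 1.494)

Iteration 1:
  x = (-7 - (-3)·1.000 - (-1)·1.000 - (2)·1.000) / (8) = -0.625
  y = (4 - (2)·-0.625 - (2)·1.000 - (3)·1.000) / (11) = 0.023
  z = (4 - (3)·-0.625 - (3)·0.023 - (-3)·1.000) / (-10) = -0.881
  w = (9 - (2)·-0.625 - (-2)·0.023 - (1)·-0.881) / (9) = 1.242
Iteration 2:
  x = (-7 - (-3)·0.023 - (-1)·-0.881 - (2)·1.242) / (8) = -1.287
  y = (4 - (2)·-1.287 - (2)·-0.881 - (3)·1.242) / (11) = 0.419
  z = (4 - (3)·-1.287 - (3)·0.419 - (-3)·1.242) / (-10) = -1.033
  w = (9 - (2)·-1.287 - (-2)·0.419 - (1)·-1.033) / (9) = 1.494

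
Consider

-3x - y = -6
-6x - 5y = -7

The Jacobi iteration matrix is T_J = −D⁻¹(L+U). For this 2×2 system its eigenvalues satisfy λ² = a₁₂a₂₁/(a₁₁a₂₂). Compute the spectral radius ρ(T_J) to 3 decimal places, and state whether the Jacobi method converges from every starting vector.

a₁₂a₂₁/(a₁₁a₂₂) = (-1)·(-6) / ((-3)·(-5)) = 0.400000
ρ = √|0.400000| = √0.400000 = 0.632
ρ < 1, so Jacobi converges

0.632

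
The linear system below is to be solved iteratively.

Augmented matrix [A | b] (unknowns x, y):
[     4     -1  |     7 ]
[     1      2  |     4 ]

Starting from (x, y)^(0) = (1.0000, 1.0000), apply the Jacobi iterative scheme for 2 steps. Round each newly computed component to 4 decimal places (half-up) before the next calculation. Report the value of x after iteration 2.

Iteration 1:
  x = (7 - (-1)·1.0000) / (4) = 2.0000
  y = (4 - (1)·1.0000) / (2) = 1.5000
Iteration 2:
  x = (7 - (-1)·1.5000) / (4) = 2.1250
  y = (4 - (1)·2.0000) / (2) = 1.0000

2.1250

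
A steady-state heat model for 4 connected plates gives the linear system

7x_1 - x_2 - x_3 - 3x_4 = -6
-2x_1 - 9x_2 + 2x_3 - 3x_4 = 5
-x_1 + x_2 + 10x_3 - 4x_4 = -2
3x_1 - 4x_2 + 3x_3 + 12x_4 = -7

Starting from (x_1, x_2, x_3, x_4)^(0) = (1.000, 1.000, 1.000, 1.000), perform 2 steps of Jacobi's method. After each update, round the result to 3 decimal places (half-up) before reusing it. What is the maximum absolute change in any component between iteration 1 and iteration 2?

Iteration 1:
  x_1 = (-6 - (-1)·1.000 - (-1)·1.000 - (-3)·1.000) / (7) = -0.143
  x_2 = (5 - (-2)·1.000 - (2)·1.000 - (-3)·1.000) / (-9) = -0.889
  x_3 = (-2 - (-1)·1.000 - (1)·1.000 - (-4)·1.000) / (10) = 0.200
  x_4 = (-7 - (3)·1.000 - (-4)·1.000 - (3)·1.000) / (12) = -0.750
Iteration 2:
  x_1 = (-6 - (-1)·-0.889 - (-1)·0.200 - (-3)·-0.750) / (7) = -1.277
  x_2 = (5 - (-2)·-0.143 - (2)·0.200 - (-3)·-0.750) / (-9) = -0.229
  x_3 = (-2 - (-1)·-0.143 - (1)·-0.889 - (-4)·-0.750) / (10) = -0.425
  x_4 = (-7 - (3)·-0.143 - (-4)·-0.889 - (3)·0.200) / (12) = -0.894
Change: (-1.134, 0.660, -0.625, -0.144) → max |·| = 1.134

1.134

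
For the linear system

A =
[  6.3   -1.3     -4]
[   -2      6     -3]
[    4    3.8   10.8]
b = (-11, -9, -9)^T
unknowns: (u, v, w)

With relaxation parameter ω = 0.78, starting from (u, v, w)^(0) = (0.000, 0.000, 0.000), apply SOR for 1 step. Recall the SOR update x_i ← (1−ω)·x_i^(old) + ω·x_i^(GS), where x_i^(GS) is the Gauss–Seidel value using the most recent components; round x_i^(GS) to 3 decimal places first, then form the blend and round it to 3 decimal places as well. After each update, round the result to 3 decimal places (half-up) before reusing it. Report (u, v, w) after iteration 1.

(-1.362, -1.524, 0.161)

Iteration 1:
  u: GS value = (-11 - (-1.3)·0.000 - (-4)·0.000) / (6.3) = -1.746;  u ← (1−ω)·0.000 + ω·-1.746 = -1.362
  v: GS value = (-9 - (-2)·-1.362 - (-3)·0.000) / (6) = -1.954;  v ← (1−ω)·0.000 + ω·-1.954 = -1.524
  w: GS value = (-9 - (4)·-1.362 - (3.8)·-1.524) / (10.8) = 0.207;  w ← (1−ω)·0.000 + ω·0.207 = 0.161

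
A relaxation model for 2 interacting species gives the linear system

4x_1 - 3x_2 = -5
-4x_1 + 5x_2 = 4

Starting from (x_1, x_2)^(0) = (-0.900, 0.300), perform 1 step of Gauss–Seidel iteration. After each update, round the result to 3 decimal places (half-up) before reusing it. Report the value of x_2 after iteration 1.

-0.020

Iteration 1:
  x_1 = (-5 - (-3)·0.300) / (4) = -1.025
  x_2 = (4 - (-4)·-1.025) / (5) = -0.020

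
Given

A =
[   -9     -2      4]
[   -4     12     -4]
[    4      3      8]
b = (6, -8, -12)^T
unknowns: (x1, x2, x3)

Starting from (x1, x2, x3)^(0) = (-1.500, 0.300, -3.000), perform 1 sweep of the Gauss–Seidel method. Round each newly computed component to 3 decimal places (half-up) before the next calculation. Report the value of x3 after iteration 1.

0.417

Iteration 1:
  x1 = (6 - (-2)·0.300 - (4)·-3.000) / (-9) = -2.067
  x2 = (-8 - (-4)·-2.067 - (-4)·-3.000) / (12) = -2.356
  x3 = (-12 - (4)·-2.067 - (3)·-2.356) / (8) = 0.417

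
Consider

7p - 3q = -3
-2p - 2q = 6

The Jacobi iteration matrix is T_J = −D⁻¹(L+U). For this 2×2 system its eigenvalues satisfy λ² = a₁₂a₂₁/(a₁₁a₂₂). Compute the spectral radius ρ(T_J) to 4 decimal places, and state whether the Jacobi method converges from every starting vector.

0.6547

a₁₂a₂₁/(a₁₁a₂₂) = (-3)·(-2) / ((7)·(-2)) = -0.428571
ρ = √|-0.428571| = √0.428571 = 0.6547
ρ < 1, so Jacobi converges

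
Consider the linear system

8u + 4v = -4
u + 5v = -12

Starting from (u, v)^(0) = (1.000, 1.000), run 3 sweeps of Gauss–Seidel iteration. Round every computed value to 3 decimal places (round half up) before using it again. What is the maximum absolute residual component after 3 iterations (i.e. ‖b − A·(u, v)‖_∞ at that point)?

Iteration 1:
  u = (-4 - (4)·1.000) / (8) = -1.000
  v = (-12 - (1)·-1.000) / (5) = -2.200
Iteration 2:
  u = (-4 - (4)·-2.200) / (8) = 0.600
  v = (-12 - (1)·0.600) / (5) = -2.520
Iteration 3:
  u = (-4 - (4)·-2.520) / (8) = 0.760
  v = (-12 - (1)·0.760) / (5) = -2.552
Residual b − A·x = (0.128, 0.000); ∞-norm = 0.128

0.128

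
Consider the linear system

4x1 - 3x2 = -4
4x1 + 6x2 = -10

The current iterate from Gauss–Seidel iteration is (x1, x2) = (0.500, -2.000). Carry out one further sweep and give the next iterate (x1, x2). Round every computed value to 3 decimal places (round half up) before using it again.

(-2.500, 0.000)

One sweep:
  x1 = (-4 - (-3)·-2.000) / (4) = -2.500
  x2 = (-10 - (4)·-2.500) / (6) = 0.000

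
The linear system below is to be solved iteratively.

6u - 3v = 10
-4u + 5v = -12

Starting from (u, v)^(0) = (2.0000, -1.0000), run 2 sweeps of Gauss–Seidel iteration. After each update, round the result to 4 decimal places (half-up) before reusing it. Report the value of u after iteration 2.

Iteration 1:
  u = (10 - (-3)·-1.0000) / (6) = 1.1667
  v = (-12 - (-4)·1.1667) / (5) = -1.4666
Iteration 2:
  u = (10 - (-3)·-1.4666) / (6) = 0.9334
  v = (-12 - (-4)·0.9334) / (5) = -1.6533

0.9334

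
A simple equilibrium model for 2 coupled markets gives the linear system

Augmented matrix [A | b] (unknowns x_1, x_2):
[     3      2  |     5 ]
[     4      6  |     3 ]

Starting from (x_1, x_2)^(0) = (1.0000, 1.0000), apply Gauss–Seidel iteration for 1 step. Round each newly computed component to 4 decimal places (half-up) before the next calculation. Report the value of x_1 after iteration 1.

Iteration 1:
  x_1 = (5 - (2)·1.0000) / (3) = 1.0000
  x_2 = (3 - (4)·1.0000) / (6) = -0.1667

1.0000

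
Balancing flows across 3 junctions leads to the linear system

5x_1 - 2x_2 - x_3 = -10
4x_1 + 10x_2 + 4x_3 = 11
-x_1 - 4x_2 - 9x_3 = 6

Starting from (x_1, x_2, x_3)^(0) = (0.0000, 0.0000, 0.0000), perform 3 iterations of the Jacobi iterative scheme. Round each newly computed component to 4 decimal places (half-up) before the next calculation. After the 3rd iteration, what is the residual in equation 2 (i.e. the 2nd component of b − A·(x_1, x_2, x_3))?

0.5400

Iteration 1:
  x_1 = (-10 - (-2)·0.0000 - (-1)·0.0000) / (5) = -2.0000
  x_2 = (11 - (4)·0.0000 - (4)·0.0000) / (10) = 1.1000
  x_3 = (6 - (-1)·0.0000 - (-4)·0.0000) / (-9) = -0.6667
Iteration 2:
  x_1 = (-10 - (-2)·1.1000 - (-1)·-0.6667) / (5) = -1.6933
  x_2 = (11 - (4)·-2.0000 - (4)·-0.6667) / (10) = 2.1667
  x_3 = (6 - (-1)·-2.0000 - (-4)·1.1000) / (-9) = -0.9333
Iteration 3:
  x_1 = (-10 - (-2)·2.1667 - (-1)·-0.9333) / (5) = -1.3200
  x_2 = (11 - (4)·-1.6933 - (4)·-0.9333) / (10) = 2.1506
  x_3 = (6 - (-1)·-1.6933 - (-4)·2.1667) / (-9) = -1.4415
Residual b − A·x = (-0.5403, 0.5400, 0.3089)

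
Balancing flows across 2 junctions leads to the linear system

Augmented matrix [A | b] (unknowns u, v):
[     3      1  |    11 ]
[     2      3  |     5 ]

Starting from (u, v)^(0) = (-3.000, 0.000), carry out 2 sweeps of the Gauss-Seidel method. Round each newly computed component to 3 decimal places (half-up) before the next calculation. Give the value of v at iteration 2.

-0.951

Iteration 1:
  u = (11 - (1)·0.000) / (3) = 3.667
  v = (5 - (2)·3.667) / (3) = -0.778
Iteration 2:
  u = (11 - (1)·-0.778) / (3) = 3.926
  v = (5 - (2)·3.926) / (3) = -0.951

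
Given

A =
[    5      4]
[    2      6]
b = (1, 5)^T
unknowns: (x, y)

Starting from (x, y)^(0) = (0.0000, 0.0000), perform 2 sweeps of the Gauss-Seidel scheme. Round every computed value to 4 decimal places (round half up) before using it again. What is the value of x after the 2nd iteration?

Iteration 1:
  x = (1 - (4)·0.0000) / (5) = 0.2000
  y = (5 - (2)·0.2000) / (6) = 0.7667
Iteration 2:
  x = (1 - (4)·0.7667) / (5) = -0.4134
  y = (5 - (2)·-0.4134) / (6) = 0.9711

-0.4134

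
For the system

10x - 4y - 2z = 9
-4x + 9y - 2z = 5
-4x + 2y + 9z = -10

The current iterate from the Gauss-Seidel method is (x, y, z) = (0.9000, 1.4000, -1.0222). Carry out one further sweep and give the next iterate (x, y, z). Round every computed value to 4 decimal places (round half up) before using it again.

(1.2556, 0.8864, -0.7500)

One sweep:
  x = (9 - (-4)·1.4000 - (-2)·-1.0222) / (10) = 1.2556
  y = (5 - (-4)·1.2556 - (-2)·-1.0222) / (9) = 0.8864
  z = (-10 - (-4)·1.2556 - (2)·0.8864) / (9) = -0.7500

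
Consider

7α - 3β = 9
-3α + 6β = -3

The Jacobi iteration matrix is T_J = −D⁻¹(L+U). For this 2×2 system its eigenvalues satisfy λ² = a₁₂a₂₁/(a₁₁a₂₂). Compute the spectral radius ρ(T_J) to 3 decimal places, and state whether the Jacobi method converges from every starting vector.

0.463

a₁₂a₂₁/(a₁₁a₂₂) = (-3)·(-3) / ((7)·(6)) = 0.214286
ρ = √|0.214286| = √0.214286 = 0.463
ρ < 1, so Jacobi converges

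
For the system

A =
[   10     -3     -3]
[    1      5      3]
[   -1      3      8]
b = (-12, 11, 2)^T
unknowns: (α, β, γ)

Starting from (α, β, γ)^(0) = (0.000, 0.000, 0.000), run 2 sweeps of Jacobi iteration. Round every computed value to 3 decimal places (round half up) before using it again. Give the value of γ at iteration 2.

-0.725

Iteration 1:
  α = (-12 - (-3)·0.000 - (-3)·0.000) / (10) = -1.200
  β = (11 - (1)·0.000 - (3)·0.000) / (5) = 2.200
  γ = (2 - (-1)·0.000 - (3)·0.000) / (8) = 0.250
Iteration 2:
  α = (-12 - (-3)·2.200 - (-3)·0.250) / (10) = -0.465
  β = (11 - (1)·-1.200 - (3)·0.250) / (5) = 2.290
  γ = (2 - (-1)·-1.200 - (3)·2.200) / (8) = -0.725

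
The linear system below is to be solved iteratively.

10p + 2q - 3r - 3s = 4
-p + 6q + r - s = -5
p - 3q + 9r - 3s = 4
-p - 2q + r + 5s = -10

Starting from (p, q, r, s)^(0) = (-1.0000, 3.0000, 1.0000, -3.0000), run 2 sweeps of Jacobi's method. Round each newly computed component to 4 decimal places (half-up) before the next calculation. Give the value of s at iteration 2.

-2.9378

Iteration 1:
  p = (4 - (2)·3.0000 - (-3)·1.0000 - (-3)·-3.0000) / (10) = -0.8000
  q = (-5 - (-1)·-1.0000 - (1)·1.0000 - (-1)·-3.0000) / (6) = -1.6667
  r = (4 - (1)·-1.0000 - (-3)·3.0000 - (-3)·-3.0000) / (9) = 0.5556
  s = (-10 - (-1)·-1.0000 - (-2)·3.0000 - (1)·1.0000) / (5) = -1.2000
Iteration 2:
  p = (4 - (2)·-1.6667 - (-3)·0.5556 - (-3)·-1.2000) / (10) = 0.5400
  q = (-5 - (-1)·-0.8000 - (1)·0.5556 - (-1)·-1.2000) / (6) = -1.2593
  r = (4 - (1)·-0.8000 - (-3)·-1.6667 - (-3)·-1.2000) / (9) = -0.4222
  s = (-10 - (-1)·-0.8000 - (-2)·-1.6667 - (1)·0.5556) / (5) = -2.9378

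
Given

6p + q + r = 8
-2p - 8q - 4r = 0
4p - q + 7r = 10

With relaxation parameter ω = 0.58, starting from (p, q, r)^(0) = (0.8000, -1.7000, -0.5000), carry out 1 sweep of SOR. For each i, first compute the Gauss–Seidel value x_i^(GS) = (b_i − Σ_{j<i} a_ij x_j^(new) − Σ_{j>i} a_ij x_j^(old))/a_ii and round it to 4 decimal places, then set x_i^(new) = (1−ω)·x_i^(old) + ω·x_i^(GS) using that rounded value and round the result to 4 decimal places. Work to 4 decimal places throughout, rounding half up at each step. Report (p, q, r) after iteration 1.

Iteration 1:
  p: GS value = (8 - (1)·-1.7000 - (1)·-0.5000) / (6) = 1.7000;  p ← (1−ω)·0.8000 + ω·1.7000 = 1.3220
  q: GS value = (0 - (-2)·1.3220 - (-4)·-0.5000) / (-8) = -0.0805;  q ← (1−ω)·-1.7000 + ω·-0.0805 = -0.7607
  r: GS value = (10 - (4)·1.3220 - (-1)·-0.7607) / (7) = 0.5645;  r ← (1−ω)·-0.5000 + ω·0.5645 = 0.1174

(1.3220, -0.7607, 0.1174)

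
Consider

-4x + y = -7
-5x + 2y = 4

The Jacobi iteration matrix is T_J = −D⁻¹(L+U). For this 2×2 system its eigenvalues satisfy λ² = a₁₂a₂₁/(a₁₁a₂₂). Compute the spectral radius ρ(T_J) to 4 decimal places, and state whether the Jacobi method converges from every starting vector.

0.7906

a₁₂a₂₁/(a₁₁a₂₂) = (1)·(-5) / ((-4)·(2)) = 0.625000
ρ = √|0.625000| = √0.625000 = 0.7906
ρ < 1, so Jacobi converges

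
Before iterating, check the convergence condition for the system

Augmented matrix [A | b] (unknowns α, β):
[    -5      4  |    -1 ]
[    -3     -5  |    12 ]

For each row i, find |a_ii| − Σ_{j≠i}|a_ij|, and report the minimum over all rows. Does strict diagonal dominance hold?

row 1: |-5| − (4) = 1
row 2: |-5| − (3) = 2
minimum over rows = 1 → strictly diagonally dominant (convergence guaranteed)

1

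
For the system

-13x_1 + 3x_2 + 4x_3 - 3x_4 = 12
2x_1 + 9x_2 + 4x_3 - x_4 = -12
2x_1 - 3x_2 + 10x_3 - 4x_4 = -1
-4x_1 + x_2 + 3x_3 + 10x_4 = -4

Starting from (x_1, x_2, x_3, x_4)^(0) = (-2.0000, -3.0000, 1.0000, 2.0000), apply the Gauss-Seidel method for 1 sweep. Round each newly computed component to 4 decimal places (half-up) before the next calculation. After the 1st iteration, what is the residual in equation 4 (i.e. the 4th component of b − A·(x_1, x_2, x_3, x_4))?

Iteration 1:
  x_1 = (12 - (3)·-3.0000 - (4)·1.0000 - (-3)·2.0000) / (-13) = -1.7692
  x_2 = (-12 - (2)·-1.7692 - (4)·1.0000 - (-1)·2.0000) / (9) = -1.1624
  x_3 = (-1 - (2)·-1.7692 - (-3)·-1.1624 - (-4)·2.0000) / (10) = 0.7051
  x_4 = (-4 - (-4)·-1.7692 - (1)·-1.1624 - (3)·0.7051) / (10) = -1.2030
Residual b − A·x = (-13.9418, -2.0234, -12.8118, 0.0003)

0.0003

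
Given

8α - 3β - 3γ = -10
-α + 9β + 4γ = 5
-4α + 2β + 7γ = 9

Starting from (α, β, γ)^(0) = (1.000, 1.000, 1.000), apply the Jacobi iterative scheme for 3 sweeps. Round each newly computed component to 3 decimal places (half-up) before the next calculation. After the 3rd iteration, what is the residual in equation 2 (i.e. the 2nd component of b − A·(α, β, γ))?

-0.696

Iteration 1:
  α = (-10 - (-3)·1.000 - (-3)·1.000) / (8) = -0.500
  β = (5 - (-1)·1.000 - (4)·1.000) / (9) = 0.222
  γ = (9 - (-4)·1.000 - (2)·1.000) / (7) = 1.571
Iteration 2:
  α = (-10 - (-3)·0.222 - (-3)·1.571) / (8) = -0.578
  β = (5 - (-1)·-0.500 - (4)·1.571) / (9) = -0.198
  γ = (9 - (-4)·-0.500 - (2)·0.222) / (7) = 0.937
Iteration 3:
  α = (-10 - (-3)·-0.198 - (-3)·0.937) / (8) = -0.973
  β = (5 - (-1)·-0.578 - (4)·0.937) / (9) = 0.075
  γ = (9 - (-4)·-0.578 - (2)·-0.198) / (7) = 1.012
Residual b − A·x = (1.045, -0.696, -2.126)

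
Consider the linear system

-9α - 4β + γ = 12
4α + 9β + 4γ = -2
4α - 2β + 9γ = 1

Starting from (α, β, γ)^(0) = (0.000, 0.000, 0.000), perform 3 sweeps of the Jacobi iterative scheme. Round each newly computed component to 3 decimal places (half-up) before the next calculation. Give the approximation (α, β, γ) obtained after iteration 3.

Iteration 1:
  α = (12 - (-4)·0.000 - (1)·0.000) / (-9) = -1.333
  β = (-2 - (4)·0.000 - (4)·0.000) / (9) = -0.222
  γ = (1 - (4)·0.000 - (-2)·0.000) / (9) = 0.111
Iteration 2:
  α = (12 - (-4)·-0.222 - (1)·0.111) / (-9) = -1.222
  β = (-2 - (4)·-1.333 - (4)·0.111) / (9) = 0.321
  γ = (1 - (4)·-1.333 - (-2)·-0.222) / (9) = 0.654
Iteration 3:
  α = (12 - (-4)·0.321 - (1)·0.654) / (-9) = -1.403
  β = (-2 - (4)·-1.222 - (4)·0.654) / (9) = 0.030
  γ = (1 - (4)·-1.222 - (-2)·0.321) / (9) = 0.726

(-1.403, 0.030, 0.726)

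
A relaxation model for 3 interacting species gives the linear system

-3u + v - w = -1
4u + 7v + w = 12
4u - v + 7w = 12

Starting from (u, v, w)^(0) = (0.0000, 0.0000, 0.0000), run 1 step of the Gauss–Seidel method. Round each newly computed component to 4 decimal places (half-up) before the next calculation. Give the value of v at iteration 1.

Iteration 1:
  u = (-1 - (1)·0.0000 - (-1)·0.0000) / (-3) = 0.3333
  v = (12 - (4)·0.3333 - (1)·0.0000) / (7) = 1.5238
  w = (12 - (4)·0.3333 - (-1)·1.5238) / (7) = 1.7415

1.5238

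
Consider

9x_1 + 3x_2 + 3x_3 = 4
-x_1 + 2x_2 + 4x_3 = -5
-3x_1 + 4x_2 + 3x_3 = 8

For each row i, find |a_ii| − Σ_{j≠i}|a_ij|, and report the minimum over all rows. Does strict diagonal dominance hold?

row 1: |9| − (3+3) = 3
row 2: |2| − (1+4) = -3
row 3: |3| − (3+4) = -4
minimum over rows = -4 → not strictly diagonally dominant

-4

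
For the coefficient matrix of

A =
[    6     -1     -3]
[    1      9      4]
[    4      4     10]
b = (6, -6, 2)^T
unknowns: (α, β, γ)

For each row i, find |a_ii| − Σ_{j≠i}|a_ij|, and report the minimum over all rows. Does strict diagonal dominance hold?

2

row 1: |6| − (1+3) = 2
row 2: |9| − (1+4) = 4
row 3: |10| − (4+4) = 2
minimum over rows = 2 → strictly diagonally dominant (convergence guaranteed)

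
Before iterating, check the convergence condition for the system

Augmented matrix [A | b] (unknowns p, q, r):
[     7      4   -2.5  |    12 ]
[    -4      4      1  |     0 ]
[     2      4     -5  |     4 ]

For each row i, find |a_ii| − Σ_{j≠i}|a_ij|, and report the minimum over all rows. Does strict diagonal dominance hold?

row 1: |7| − (4+2.5) = 0.5
row 2: |4| − (4+1) = -1
row 3: |-5| − (2+4) = -1
minimum over rows = -1 → not strictly diagonally dominant

-1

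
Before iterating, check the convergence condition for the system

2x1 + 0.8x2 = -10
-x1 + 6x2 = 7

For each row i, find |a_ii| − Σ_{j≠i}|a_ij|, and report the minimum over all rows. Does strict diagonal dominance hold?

1.2

row 1: |2| − (0.8) = 1.2
row 2: |6| − (1) = 5
minimum over rows = 1.2 → strictly diagonally dominant (convergence guaranteed)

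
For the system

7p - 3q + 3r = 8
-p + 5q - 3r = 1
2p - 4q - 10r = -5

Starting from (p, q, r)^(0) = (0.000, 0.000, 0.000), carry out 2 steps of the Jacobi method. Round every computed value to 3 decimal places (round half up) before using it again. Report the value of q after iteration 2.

0.729

Iteration 1:
  p = (8 - (-3)·0.000 - (3)·0.000) / (7) = 1.143
  q = (1 - (-1)·0.000 - (-3)·0.000) / (5) = 0.200
  r = (-5 - (2)·0.000 - (-4)·0.000) / (-10) = 0.500
Iteration 2:
  p = (8 - (-3)·0.200 - (3)·0.500) / (7) = 1.014
  q = (1 - (-1)·1.143 - (-3)·0.500) / (5) = 0.729
  r = (-5 - (2)·1.143 - (-4)·0.200) / (-10) = 0.649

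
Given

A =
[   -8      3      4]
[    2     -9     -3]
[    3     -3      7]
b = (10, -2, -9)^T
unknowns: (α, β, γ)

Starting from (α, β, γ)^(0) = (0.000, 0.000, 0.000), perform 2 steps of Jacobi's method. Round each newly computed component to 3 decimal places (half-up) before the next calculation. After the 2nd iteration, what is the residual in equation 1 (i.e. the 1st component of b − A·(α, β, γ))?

-2.979

Iteration 1:
  α = (10 - (3)·0.000 - (4)·0.000) / (-8) = -1.250
  β = (-2 - (2)·0.000 - (-3)·0.000) / (-9) = 0.222
  γ = (-9 - (3)·0.000 - (-3)·0.000) / (7) = -1.286
Iteration 2:
  α = (10 - (3)·0.222 - (4)·-1.286) / (-8) = -1.810
  β = (-2 - (2)·-1.250 - (-3)·-1.286) / (-9) = 0.373
  γ = (-9 - (3)·-1.250 - (-3)·0.222) / (7) = -0.655
Residual b − A·x = (-2.979, 3.012, 2.134)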